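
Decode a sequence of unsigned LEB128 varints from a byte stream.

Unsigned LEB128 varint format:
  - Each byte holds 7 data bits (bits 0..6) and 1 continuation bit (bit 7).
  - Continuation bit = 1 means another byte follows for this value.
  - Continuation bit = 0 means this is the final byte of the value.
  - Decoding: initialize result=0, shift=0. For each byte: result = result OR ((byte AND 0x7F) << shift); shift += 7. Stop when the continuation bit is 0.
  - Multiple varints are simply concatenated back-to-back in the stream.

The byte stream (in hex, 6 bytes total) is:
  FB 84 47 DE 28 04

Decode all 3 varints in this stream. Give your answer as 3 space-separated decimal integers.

  byte[0]=0xFB cont=1 payload=0x7B=123: acc |= 123<<0 -> acc=123 shift=7
  byte[1]=0x84 cont=1 payload=0x04=4: acc |= 4<<7 -> acc=635 shift=14
  byte[2]=0x47 cont=0 payload=0x47=71: acc |= 71<<14 -> acc=1163899 shift=21 [end]
Varint 1: bytes[0:3] = FB 84 47 -> value 1163899 (3 byte(s))
  byte[3]=0xDE cont=1 payload=0x5E=94: acc |= 94<<0 -> acc=94 shift=7
  byte[4]=0x28 cont=0 payload=0x28=40: acc |= 40<<7 -> acc=5214 shift=14 [end]
Varint 2: bytes[3:5] = DE 28 -> value 5214 (2 byte(s))
  byte[5]=0x04 cont=0 payload=0x04=4: acc |= 4<<0 -> acc=4 shift=7 [end]
Varint 3: bytes[5:6] = 04 -> value 4 (1 byte(s))

Answer: 1163899 5214 4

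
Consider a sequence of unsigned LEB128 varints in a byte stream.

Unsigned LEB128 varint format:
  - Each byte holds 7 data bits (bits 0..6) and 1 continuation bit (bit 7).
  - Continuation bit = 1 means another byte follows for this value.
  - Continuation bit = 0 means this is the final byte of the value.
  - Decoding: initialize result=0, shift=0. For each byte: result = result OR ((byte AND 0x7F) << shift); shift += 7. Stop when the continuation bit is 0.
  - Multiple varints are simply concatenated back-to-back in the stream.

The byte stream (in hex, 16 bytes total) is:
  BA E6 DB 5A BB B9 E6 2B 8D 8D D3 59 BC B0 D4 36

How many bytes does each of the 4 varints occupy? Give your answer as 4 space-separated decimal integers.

  byte[0]=0xBA cont=1 payload=0x3A=58: acc |= 58<<0 -> acc=58 shift=7
  byte[1]=0xE6 cont=1 payload=0x66=102: acc |= 102<<7 -> acc=13114 shift=14
  byte[2]=0xDB cont=1 payload=0x5B=91: acc |= 91<<14 -> acc=1504058 shift=21
  byte[3]=0x5A cont=0 payload=0x5A=90: acc |= 90<<21 -> acc=190247738 shift=28 [end]
Varint 1: bytes[0:4] = BA E6 DB 5A -> value 190247738 (4 byte(s))
  byte[4]=0xBB cont=1 payload=0x3B=59: acc |= 59<<0 -> acc=59 shift=7
  byte[5]=0xB9 cont=1 payload=0x39=57: acc |= 57<<7 -> acc=7355 shift=14
  byte[6]=0xE6 cont=1 payload=0x66=102: acc |= 102<<14 -> acc=1678523 shift=21
  byte[7]=0x2B cont=0 payload=0x2B=43: acc |= 43<<21 -> acc=91856059 shift=28 [end]
Varint 2: bytes[4:8] = BB B9 E6 2B -> value 91856059 (4 byte(s))
  byte[8]=0x8D cont=1 payload=0x0D=13: acc |= 13<<0 -> acc=13 shift=7
  byte[9]=0x8D cont=1 payload=0x0D=13: acc |= 13<<7 -> acc=1677 shift=14
  byte[10]=0xD3 cont=1 payload=0x53=83: acc |= 83<<14 -> acc=1361549 shift=21
  byte[11]=0x59 cont=0 payload=0x59=89: acc |= 89<<21 -> acc=188008077 shift=28 [end]
Varint 3: bytes[8:12] = 8D 8D D3 59 -> value 188008077 (4 byte(s))
  byte[12]=0xBC cont=1 payload=0x3C=60: acc |= 60<<0 -> acc=60 shift=7
  byte[13]=0xB0 cont=1 payload=0x30=48: acc |= 48<<7 -> acc=6204 shift=14
  byte[14]=0xD4 cont=1 payload=0x54=84: acc |= 84<<14 -> acc=1382460 shift=21
  byte[15]=0x36 cont=0 payload=0x36=54: acc |= 54<<21 -> acc=114628668 shift=28 [end]
Varint 4: bytes[12:16] = BC B0 D4 36 -> value 114628668 (4 byte(s))

Answer: 4 4 4 4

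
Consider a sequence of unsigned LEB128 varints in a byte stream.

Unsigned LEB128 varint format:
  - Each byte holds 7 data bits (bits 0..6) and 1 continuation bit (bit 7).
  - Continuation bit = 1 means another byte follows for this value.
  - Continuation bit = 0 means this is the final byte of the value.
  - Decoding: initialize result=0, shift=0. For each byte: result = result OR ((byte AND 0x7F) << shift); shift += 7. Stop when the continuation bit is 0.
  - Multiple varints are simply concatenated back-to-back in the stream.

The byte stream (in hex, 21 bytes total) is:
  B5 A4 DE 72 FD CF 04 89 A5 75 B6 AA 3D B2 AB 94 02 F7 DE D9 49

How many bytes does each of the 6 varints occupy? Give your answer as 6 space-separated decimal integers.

  byte[0]=0xB5 cont=1 payload=0x35=53: acc |= 53<<0 -> acc=53 shift=7
  byte[1]=0xA4 cont=1 payload=0x24=36: acc |= 36<<7 -> acc=4661 shift=14
  byte[2]=0xDE cont=1 payload=0x5E=94: acc |= 94<<14 -> acc=1544757 shift=21
  byte[3]=0x72 cont=0 payload=0x72=114: acc |= 114<<21 -> acc=240620085 shift=28 [end]
Varint 1: bytes[0:4] = B5 A4 DE 72 -> value 240620085 (4 byte(s))
  byte[4]=0xFD cont=1 payload=0x7D=125: acc |= 125<<0 -> acc=125 shift=7
  byte[5]=0xCF cont=1 payload=0x4F=79: acc |= 79<<7 -> acc=10237 shift=14
  byte[6]=0x04 cont=0 payload=0x04=4: acc |= 4<<14 -> acc=75773 shift=21 [end]
Varint 2: bytes[4:7] = FD CF 04 -> value 75773 (3 byte(s))
  byte[7]=0x89 cont=1 payload=0x09=9: acc |= 9<<0 -> acc=9 shift=7
  byte[8]=0xA5 cont=1 payload=0x25=37: acc |= 37<<7 -> acc=4745 shift=14
  byte[9]=0x75 cont=0 payload=0x75=117: acc |= 117<<14 -> acc=1921673 shift=21 [end]
Varint 3: bytes[7:10] = 89 A5 75 -> value 1921673 (3 byte(s))
  byte[10]=0xB6 cont=1 payload=0x36=54: acc |= 54<<0 -> acc=54 shift=7
  byte[11]=0xAA cont=1 payload=0x2A=42: acc |= 42<<7 -> acc=5430 shift=14
  byte[12]=0x3D cont=0 payload=0x3D=61: acc |= 61<<14 -> acc=1004854 shift=21 [end]
Varint 4: bytes[10:13] = B6 AA 3D -> value 1004854 (3 byte(s))
  byte[13]=0xB2 cont=1 payload=0x32=50: acc |= 50<<0 -> acc=50 shift=7
  byte[14]=0xAB cont=1 payload=0x2B=43: acc |= 43<<7 -> acc=5554 shift=14
  byte[15]=0x94 cont=1 payload=0x14=20: acc |= 20<<14 -> acc=333234 shift=21
  byte[16]=0x02 cont=0 payload=0x02=2: acc |= 2<<21 -> acc=4527538 shift=28 [end]
Varint 5: bytes[13:17] = B2 AB 94 02 -> value 4527538 (4 byte(s))
  byte[17]=0xF7 cont=1 payload=0x77=119: acc |= 119<<0 -> acc=119 shift=7
  byte[18]=0xDE cont=1 payload=0x5E=94: acc |= 94<<7 -> acc=12151 shift=14
  byte[19]=0xD9 cont=1 payload=0x59=89: acc |= 89<<14 -> acc=1470327 shift=21
  byte[20]=0x49 cont=0 payload=0x49=73: acc |= 73<<21 -> acc=154562423 shift=28 [end]
Varint 6: bytes[17:21] = F7 DE D9 49 -> value 154562423 (4 byte(s))

Answer: 4 3 3 3 4 4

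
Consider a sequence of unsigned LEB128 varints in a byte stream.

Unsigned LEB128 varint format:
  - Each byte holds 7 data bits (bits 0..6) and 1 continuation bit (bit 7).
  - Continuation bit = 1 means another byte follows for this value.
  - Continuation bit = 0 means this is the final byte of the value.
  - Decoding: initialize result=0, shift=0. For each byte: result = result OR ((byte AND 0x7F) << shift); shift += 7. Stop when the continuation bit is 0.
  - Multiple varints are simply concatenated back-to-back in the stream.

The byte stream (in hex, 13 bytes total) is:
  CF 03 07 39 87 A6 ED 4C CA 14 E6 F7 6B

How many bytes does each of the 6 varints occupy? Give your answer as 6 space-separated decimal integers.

  byte[0]=0xCF cont=1 payload=0x4F=79: acc |= 79<<0 -> acc=79 shift=7
  byte[1]=0x03 cont=0 payload=0x03=3: acc |= 3<<7 -> acc=463 shift=14 [end]
Varint 1: bytes[0:2] = CF 03 -> value 463 (2 byte(s))
  byte[2]=0x07 cont=0 payload=0x07=7: acc |= 7<<0 -> acc=7 shift=7 [end]
Varint 2: bytes[2:3] = 07 -> value 7 (1 byte(s))
  byte[3]=0x39 cont=0 payload=0x39=57: acc |= 57<<0 -> acc=57 shift=7 [end]
Varint 3: bytes[3:4] = 39 -> value 57 (1 byte(s))
  byte[4]=0x87 cont=1 payload=0x07=7: acc |= 7<<0 -> acc=7 shift=7
  byte[5]=0xA6 cont=1 payload=0x26=38: acc |= 38<<7 -> acc=4871 shift=14
  byte[6]=0xED cont=1 payload=0x6D=109: acc |= 109<<14 -> acc=1790727 shift=21
  byte[7]=0x4C cont=0 payload=0x4C=76: acc |= 76<<21 -> acc=161174279 shift=28 [end]
Varint 4: bytes[4:8] = 87 A6 ED 4C -> value 161174279 (4 byte(s))
  byte[8]=0xCA cont=1 payload=0x4A=74: acc |= 74<<0 -> acc=74 shift=7
  byte[9]=0x14 cont=0 payload=0x14=20: acc |= 20<<7 -> acc=2634 shift=14 [end]
Varint 5: bytes[8:10] = CA 14 -> value 2634 (2 byte(s))
  byte[10]=0xE6 cont=1 payload=0x66=102: acc |= 102<<0 -> acc=102 shift=7
  byte[11]=0xF7 cont=1 payload=0x77=119: acc |= 119<<7 -> acc=15334 shift=14
  byte[12]=0x6B cont=0 payload=0x6B=107: acc |= 107<<14 -> acc=1768422 shift=21 [end]
Varint 6: bytes[10:13] = E6 F7 6B -> value 1768422 (3 byte(s))

Answer: 2 1 1 4 2 3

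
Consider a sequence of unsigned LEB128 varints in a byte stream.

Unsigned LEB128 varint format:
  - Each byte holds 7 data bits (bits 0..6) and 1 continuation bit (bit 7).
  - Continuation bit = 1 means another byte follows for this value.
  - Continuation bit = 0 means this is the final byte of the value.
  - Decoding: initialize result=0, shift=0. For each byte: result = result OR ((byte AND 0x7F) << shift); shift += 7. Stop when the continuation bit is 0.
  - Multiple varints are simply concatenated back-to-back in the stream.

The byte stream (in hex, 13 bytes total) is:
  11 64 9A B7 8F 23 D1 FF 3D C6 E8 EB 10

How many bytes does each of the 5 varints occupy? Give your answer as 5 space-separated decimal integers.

  byte[0]=0x11 cont=0 payload=0x11=17: acc |= 17<<0 -> acc=17 shift=7 [end]
Varint 1: bytes[0:1] = 11 -> value 17 (1 byte(s))
  byte[1]=0x64 cont=0 payload=0x64=100: acc |= 100<<0 -> acc=100 shift=7 [end]
Varint 2: bytes[1:2] = 64 -> value 100 (1 byte(s))
  byte[2]=0x9A cont=1 payload=0x1A=26: acc |= 26<<0 -> acc=26 shift=7
  byte[3]=0xB7 cont=1 payload=0x37=55: acc |= 55<<7 -> acc=7066 shift=14
  byte[4]=0x8F cont=1 payload=0x0F=15: acc |= 15<<14 -> acc=252826 shift=21
  byte[5]=0x23 cont=0 payload=0x23=35: acc |= 35<<21 -> acc=73653146 shift=28 [end]
Varint 3: bytes[2:6] = 9A B7 8F 23 -> value 73653146 (4 byte(s))
  byte[6]=0xD1 cont=1 payload=0x51=81: acc |= 81<<0 -> acc=81 shift=7
  byte[7]=0xFF cont=1 payload=0x7F=127: acc |= 127<<7 -> acc=16337 shift=14
  byte[8]=0x3D cont=0 payload=0x3D=61: acc |= 61<<14 -> acc=1015761 shift=21 [end]
Varint 4: bytes[6:9] = D1 FF 3D -> value 1015761 (3 byte(s))
  byte[9]=0xC6 cont=1 payload=0x46=70: acc |= 70<<0 -> acc=70 shift=7
  byte[10]=0xE8 cont=1 payload=0x68=104: acc |= 104<<7 -> acc=13382 shift=14
  byte[11]=0xEB cont=1 payload=0x6B=107: acc |= 107<<14 -> acc=1766470 shift=21
  byte[12]=0x10 cont=0 payload=0x10=16: acc |= 16<<21 -> acc=35320902 shift=28 [end]
Varint 5: bytes[9:13] = C6 E8 EB 10 -> value 35320902 (4 byte(s))

Answer: 1 1 4 3 4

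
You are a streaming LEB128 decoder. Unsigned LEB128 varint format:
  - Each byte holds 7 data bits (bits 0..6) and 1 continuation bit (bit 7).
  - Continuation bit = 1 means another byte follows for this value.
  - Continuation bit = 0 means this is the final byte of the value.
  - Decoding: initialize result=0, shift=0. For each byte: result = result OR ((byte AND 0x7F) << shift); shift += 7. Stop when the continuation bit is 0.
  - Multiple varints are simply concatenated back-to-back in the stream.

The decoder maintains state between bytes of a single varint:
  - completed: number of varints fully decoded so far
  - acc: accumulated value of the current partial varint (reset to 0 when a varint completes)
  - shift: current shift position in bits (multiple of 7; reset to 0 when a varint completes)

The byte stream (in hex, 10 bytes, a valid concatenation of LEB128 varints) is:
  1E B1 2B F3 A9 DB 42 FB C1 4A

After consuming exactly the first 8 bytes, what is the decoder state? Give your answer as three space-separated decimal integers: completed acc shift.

Answer: 3 123 7

Derivation:
byte[0]=0x1E cont=0 payload=0x1E: varint #1 complete (value=30); reset -> completed=1 acc=0 shift=0
byte[1]=0xB1 cont=1 payload=0x31: acc |= 49<<0 -> completed=1 acc=49 shift=7
byte[2]=0x2B cont=0 payload=0x2B: varint #2 complete (value=5553); reset -> completed=2 acc=0 shift=0
byte[3]=0xF3 cont=1 payload=0x73: acc |= 115<<0 -> completed=2 acc=115 shift=7
byte[4]=0xA9 cont=1 payload=0x29: acc |= 41<<7 -> completed=2 acc=5363 shift=14
byte[5]=0xDB cont=1 payload=0x5B: acc |= 91<<14 -> completed=2 acc=1496307 shift=21
byte[6]=0x42 cont=0 payload=0x42: varint #3 complete (value=139908339); reset -> completed=3 acc=0 shift=0
byte[7]=0xFB cont=1 payload=0x7B: acc |= 123<<0 -> completed=3 acc=123 shift=7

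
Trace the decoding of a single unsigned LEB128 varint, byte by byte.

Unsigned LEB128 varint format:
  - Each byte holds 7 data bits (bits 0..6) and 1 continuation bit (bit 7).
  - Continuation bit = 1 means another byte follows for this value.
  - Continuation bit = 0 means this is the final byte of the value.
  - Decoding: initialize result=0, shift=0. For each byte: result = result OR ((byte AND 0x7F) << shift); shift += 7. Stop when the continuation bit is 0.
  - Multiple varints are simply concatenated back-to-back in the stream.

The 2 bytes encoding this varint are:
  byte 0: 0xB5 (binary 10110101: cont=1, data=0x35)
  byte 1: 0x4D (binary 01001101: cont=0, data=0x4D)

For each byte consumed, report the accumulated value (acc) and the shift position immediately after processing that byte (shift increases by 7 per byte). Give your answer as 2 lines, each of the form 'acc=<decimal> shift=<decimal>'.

Answer: acc=53 shift=7
acc=9909 shift=14

Derivation:
byte 0=0xB5: payload=0x35=53, contrib = 53<<0 = 53; acc -> 53, shift -> 7
byte 1=0x4D: payload=0x4D=77, contrib = 77<<7 = 9856; acc -> 9909, shift -> 14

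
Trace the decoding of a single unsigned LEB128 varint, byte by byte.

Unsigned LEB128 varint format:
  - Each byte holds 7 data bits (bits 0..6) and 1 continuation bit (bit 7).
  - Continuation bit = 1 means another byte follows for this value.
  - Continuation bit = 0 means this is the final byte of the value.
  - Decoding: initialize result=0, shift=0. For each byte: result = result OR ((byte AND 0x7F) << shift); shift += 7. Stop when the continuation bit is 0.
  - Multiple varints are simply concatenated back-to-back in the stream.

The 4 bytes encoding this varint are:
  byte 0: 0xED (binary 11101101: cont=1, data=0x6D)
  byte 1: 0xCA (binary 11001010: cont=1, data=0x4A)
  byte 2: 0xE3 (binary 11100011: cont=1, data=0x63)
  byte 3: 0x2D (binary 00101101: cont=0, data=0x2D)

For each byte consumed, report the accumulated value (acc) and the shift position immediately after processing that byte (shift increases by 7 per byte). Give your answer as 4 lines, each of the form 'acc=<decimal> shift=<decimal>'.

byte 0=0xED: payload=0x6D=109, contrib = 109<<0 = 109; acc -> 109, shift -> 7
byte 1=0xCA: payload=0x4A=74, contrib = 74<<7 = 9472; acc -> 9581, shift -> 14
byte 2=0xE3: payload=0x63=99, contrib = 99<<14 = 1622016; acc -> 1631597, shift -> 21
byte 3=0x2D: payload=0x2D=45, contrib = 45<<21 = 94371840; acc -> 96003437, shift -> 28

Answer: acc=109 shift=7
acc=9581 shift=14
acc=1631597 shift=21
acc=96003437 shift=28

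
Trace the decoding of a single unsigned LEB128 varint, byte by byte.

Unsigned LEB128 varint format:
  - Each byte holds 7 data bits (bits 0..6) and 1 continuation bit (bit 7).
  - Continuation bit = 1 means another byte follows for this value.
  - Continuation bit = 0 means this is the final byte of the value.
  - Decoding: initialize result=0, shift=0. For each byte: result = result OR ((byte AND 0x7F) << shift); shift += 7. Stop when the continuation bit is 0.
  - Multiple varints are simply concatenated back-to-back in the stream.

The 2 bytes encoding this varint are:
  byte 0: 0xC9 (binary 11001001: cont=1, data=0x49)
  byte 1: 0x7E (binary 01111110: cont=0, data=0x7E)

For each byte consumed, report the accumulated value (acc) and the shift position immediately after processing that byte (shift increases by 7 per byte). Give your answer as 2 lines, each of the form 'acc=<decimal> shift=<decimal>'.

byte 0=0xC9: payload=0x49=73, contrib = 73<<0 = 73; acc -> 73, shift -> 7
byte 1=0x7E: payload=0x7E=126, contrib = 126<<7 = 16128; acc -> 16201, shift -> 14

Answer: acc=73 shift=7
acc=16201 shift=14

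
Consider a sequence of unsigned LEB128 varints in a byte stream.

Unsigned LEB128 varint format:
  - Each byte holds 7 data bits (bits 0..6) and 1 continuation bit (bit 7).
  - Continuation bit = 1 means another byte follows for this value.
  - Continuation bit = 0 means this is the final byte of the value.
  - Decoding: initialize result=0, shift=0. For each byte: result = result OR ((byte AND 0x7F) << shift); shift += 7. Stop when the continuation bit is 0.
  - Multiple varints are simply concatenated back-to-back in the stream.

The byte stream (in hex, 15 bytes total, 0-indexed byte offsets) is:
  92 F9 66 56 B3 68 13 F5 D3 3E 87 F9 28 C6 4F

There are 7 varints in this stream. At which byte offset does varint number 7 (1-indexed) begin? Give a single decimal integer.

  byte[0]=0x92 cont=1 payload=0x12=18: acc |= 18<<0 -> acc=18 shift=7
  byte[1]=0xF9 cont=1 payload=0x79=121: acc |= 121<<7 -> acc=15506 shift=14
  byte[2]=0x66 cont=0 payload=0x66=102: acc |= 102<<14 -> acc=1686674 shift=21 [end]
Varint 1: bytes[0:3] = 92 F9 66 -> value 1686674 (3 byte(s))
  byte[3]=0x56 cont=0 payload=0x56=86: acc |= 86<<0 -> acc=86 shift=7 [end]
Varint 2: bytes[3:4] = 56 -> value 86 (1 byte(s))
  byte[4]=0xB3 cont=1 payload=0x33=51: acc |= 51<<0 -> acc=51 shift=7
  byte[5]=0x68 cont=0 payload=0x68=104: acc |= 104<<7 -> acc=13363 shift=14 [end]
Varint 3: bytes[4:6] = B3 68 -> value 13363 (2 byte(s))
  byte[6]=0x13 cont=0 payload=0x13=19: acc |= 19<<0 -> acc=19 shift=7 [end]
Varint 4: bytes[6:7] = 13 -> value 19 (1 byte(s))
  byte[7]=0xF5 cont=1 payload=0x75=117: acc |= 117<<0 -> acc=117 shift=7
  byte[8]=0xD3 cont=1 payload=0x53=83: acc |= 83<<7 -> acc=10741 shift=14
  byte[9]=0x3E cont=0 payload=0x3E=62: acc |= 62<<14 -> acc=1026549 shift=21 [end]
Varint 5: bytes[7:10] = F5 D3 3E -> value 1026549 (3 byte(s))
  byte[10]=0x87 cont=1 payload=0x07=7: acc |= 7<<0 -> acc=7 shift=7
  byte[11]=0xF9 cont=1 payload=0x79=121: acc |= 121<<7 -> acc=15495 shift=14
  byte[12]=0x28 cont=0 payload=0x28=40: acc |= 40<<14 -> acc=670855 shift=21 [end]
Varint 6: bytes[10:13] = 87 F9 28 -> value 670855 (3 byte(s))
  byte[13]=0xC6 cont=1 payload=0x46=70: acc |= 70<<0 -> acc=70 shift=7
  byte[14]=0x4F cont=0 payload=0x4F=79: acc |= 79<<7 -> acc=10182 shift=14 [end]
Varint 7: bytes[13:15] = C6 4F -> value 10182 (2 byte(s))

Answer: 13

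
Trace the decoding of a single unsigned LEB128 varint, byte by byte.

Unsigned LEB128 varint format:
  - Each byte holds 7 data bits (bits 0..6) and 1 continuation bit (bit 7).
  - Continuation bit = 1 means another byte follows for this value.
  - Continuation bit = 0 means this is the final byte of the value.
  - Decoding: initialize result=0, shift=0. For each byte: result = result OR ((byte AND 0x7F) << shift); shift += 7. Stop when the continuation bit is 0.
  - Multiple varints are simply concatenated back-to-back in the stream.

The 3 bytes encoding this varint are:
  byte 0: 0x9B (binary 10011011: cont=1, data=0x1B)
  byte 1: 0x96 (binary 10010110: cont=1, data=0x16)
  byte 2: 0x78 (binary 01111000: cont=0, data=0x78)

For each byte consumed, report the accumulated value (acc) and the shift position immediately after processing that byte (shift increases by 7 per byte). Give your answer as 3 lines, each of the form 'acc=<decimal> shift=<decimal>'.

byte 0=0x9B: payload=0x1B=27, contrib = 27<<0 = 27; acc -> 27, shift -> 7
byte 1=0x96: payload=0x16=22, contrib = 22<<7 = 2816; acc -> 2843, shift -> 14
byte 2=0x78: payload=0x78=120, contrib = 120<<14 = 1966080; acc -> 1968923, shift -> 21

Answer: acc=27 shift=7
acc=2843 shift=14
acc=1968923 shift=21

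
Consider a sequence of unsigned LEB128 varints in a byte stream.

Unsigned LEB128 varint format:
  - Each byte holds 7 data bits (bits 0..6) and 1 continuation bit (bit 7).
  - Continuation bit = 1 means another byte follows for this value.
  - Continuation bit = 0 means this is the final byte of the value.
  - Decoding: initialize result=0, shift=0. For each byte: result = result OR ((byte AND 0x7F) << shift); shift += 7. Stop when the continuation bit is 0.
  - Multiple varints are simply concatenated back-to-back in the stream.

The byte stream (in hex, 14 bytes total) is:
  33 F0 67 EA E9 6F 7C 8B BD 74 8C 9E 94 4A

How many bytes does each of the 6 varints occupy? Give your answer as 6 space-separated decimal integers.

  byte[0]=0x33 cont=0 payload=0x33=51: acc |= 51<<0 -> acc=51 shift=7 [end]
Varint 1: bytes[0:1] = 33 -> value 51 (1 byte(s))
  byte[1]=0xF0 cont=1 payload=0x70=112: acc |= 112<<0 -> acc=112 shift=7
  byte[2]=0x67 cont=0 payload=0x67=103: acc |= 103<<7 -> acc=13296 shift=14 [end]
Varint 2: bytes[1:3] = F0 67 -> value 13296 (2 byte(s))
  byte[3]=0xEA cont=1 payload=0x6A=106: acc |= 106<<0 -> acc=106 shift=7
  byte[4]=0xE9 cont=1 payload=0x69=105: acc |= 105<<7 -> acc=13546 shift=14
  byte[5]=0x6F cont=0 payload=0x6F=111: acc |= 111<<14 -> acc=1832170 shift=21 [end]
Varint 3: bytes[3:6] = EA E9 6F -> value 1832170 (3 byte(s))
  byte[6]=0x7C cont=0 payload=0x7C=124: acc |= 124<<0 -> acc=124 shift=7 [end]
Varint 4: bytes[6:7] = 7C -> value 124 (1 byte(s))
  byte[7]=0x8B cont=1 payload=0x0B=11: acc |= 11<<0 -> acc=11 shift=7
  byte[8]=0xBD cont=1 payload=0x3D=61: acc |= 61<<7 -> acc=7819 shift=14
  byte[9]=0x74 cont=0 payload=0x74=116: acc |= 116<<14 -> acc=1908363 shift=21 [end]
Varint 5: bytes[7:10] = 8B BD 74 -> value 1908363 (3 byte(s))
  byte[10]=0x8C cont=1 payload=0x0C=12: acc |= 12<<0 -> acc=12 shift=7
  byte[11]=0x9E cont=1 payload=0x1E=30: acc |= 30<<7 -> acc=3852 shift=14
  byte[12]=0x94 cont=1 payload=0x14=20: acc |= 20<<14 -> acc=331532 shift=21
  byte[13]=0x4A cont=0 payload=0x4A=74: acc |= 74<<21 -> acc=155520780 shift=28 [end]
Varint 6: bytes[10:14] = 8C 9E 94 4A -> value 155520780 (4 byte(s))

Answer: 1 2 3 1 3 4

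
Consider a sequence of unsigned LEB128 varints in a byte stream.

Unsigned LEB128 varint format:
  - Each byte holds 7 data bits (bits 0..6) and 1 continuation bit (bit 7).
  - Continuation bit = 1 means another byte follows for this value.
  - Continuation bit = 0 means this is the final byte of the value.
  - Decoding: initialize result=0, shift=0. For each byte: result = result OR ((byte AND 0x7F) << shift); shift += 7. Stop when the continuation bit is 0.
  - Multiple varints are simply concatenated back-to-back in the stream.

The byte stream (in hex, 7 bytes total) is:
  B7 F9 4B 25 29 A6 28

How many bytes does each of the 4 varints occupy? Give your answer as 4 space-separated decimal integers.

Answer: 3 1 1 2

Derivation:
  byte[0]=0xB7 cont=1 payload=0x37=55: acc |= 55<<0 -> acc=55 shift=7
  byte[1]=0xF9 cont=1 payload=0x79=121: acc |= 121<<7 -> acc=15543 shift=14
  byte[2]=0x4B cont=0 payload=0x4B=75: acc |= 75<<14 -> acc=1244343 shift=21 [end]
Varint 1: bytes[0:3] = B7 F9 4B -> value 1244343 (3 byte(s))
  byte[3]=0x25 cont=0 payload=0x25=37: acc |= 37<<0 -> acc=37 shift=7 [end]
Varint 2: bytes[3:4] = 25 -> value 37 (1 byte(s))
  byte[4]=0x29 cont=0 payload=0x29=41: acc |= 41<<0 -> acc=41 shift=7 [end]
Varint 3: bytes[4:5] = 29 -> value 41 (1 byte(s))
  byte[5]=0xA6 cont=1 payload=0x26=38: acc |= 38<<0 -> acc=38 shift=7
  byte[6]=0x28 cont=0 payload=0x28=40: acc |= 40<<7 -> acc=5158 shift=14 [end]
Varint 4: bytes[5:7] = A6 28 -> value 5158 (2 byte(s))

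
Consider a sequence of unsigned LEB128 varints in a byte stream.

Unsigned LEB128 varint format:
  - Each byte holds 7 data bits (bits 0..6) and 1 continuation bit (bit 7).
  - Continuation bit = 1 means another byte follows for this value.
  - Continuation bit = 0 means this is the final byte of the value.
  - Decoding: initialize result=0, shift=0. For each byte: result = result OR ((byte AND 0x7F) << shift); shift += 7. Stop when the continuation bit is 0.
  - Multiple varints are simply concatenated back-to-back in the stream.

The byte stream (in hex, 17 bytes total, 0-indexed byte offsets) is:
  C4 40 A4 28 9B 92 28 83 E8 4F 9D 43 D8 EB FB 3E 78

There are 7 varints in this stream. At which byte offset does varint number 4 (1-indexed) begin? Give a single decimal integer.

  byte[0]=0xC4 cont=1 payload=0x44=68: acc |= 68<<0 -> acc=68 shift=7
  byte[1]=0x40 cont=0 payload=0x40=64: acc |= 64<<7 -> acc=8260 shift=14 [end]
Varint 1: bytes[0:2] = C4 40 -> value 8260 (2 byte(s))
  byte[2]=0xA4 cont=1 payload=0x24=36: acc |= 36<<0 -> acc=36 shift=7
  byte[3]=0x28 cont=0 payload=0x28=40: acc |= 40<<7 -> acc=5156 shift=14 [end]
Varint 2: bytes[2:4] = A4 28 -> value 5156 (2 byte(s))
  byte[4]=0x9B cont=1 payload=0x1B=27: acc |= 27<<0 -> acc=27 shift=7
  byte[5]=0x92 cont=1 payload=0x12=18: acc |= 18<<7 -> acc=2331 shift=14
  byte[6]=0x28 cont=0 payload=0x28=40: acc |= 40<<14 -> acc=657691 shift=21 [end]
Varint 3: bytes[4:7] = 9B 92 28 -> value 657691 (3 byte(s))
  byte[7]=0x83 cont=1 payload=0x03=3: acc |= 3<<0 -> acc=3 shift=7
  byte[8]=0xE8 cont=1 payload=0x68=104: acc |= 104<<7 -> acc=13315 shift=14
  byte[9]=0x4F cont=0 payload=0x4F=79: acc |= 79<<14 -> acc=1307651 shift=21 [end]
Varint 4: bytes[7:10] = 83 E8 4F -> value 1307651 (3 byte(s))
  byte[10]=0x9D cont=1 payload=0x1D=29: acc |= 29<<0 -> acc=29 shift=7
  byte[11]=0x43 cont=0 payload=0x43=67: acc |= 67<<7 -> acc=8605 shift=14 [end]
Varint 5: bytes[10:12] = 9D 43 -> value 8605 (2 byte(s))
  byte[12]=0xD8 cont=1 payload=0x58=88: acc |= 88<<0 -> acc=88 shift=7
  byte[13]=0xEB cont=1 payload=0x6B=107: acc |= 107<<7 -> acc=13784 shift=14
  byte[14]=0xFB cont=1 payload=0x7B=123: acc |= 123<<14 -> acc=2029016 shift=21
  byte[15]=0x3E cont=0 payload=0x3E=62: acc |= 62<<21 -> acc=132052440 shift=28 [end]
Varint 6: bytes[12:16] = D8 EB FB 3E -> value 132052440 (4 byte(s))
  byte[16]=0x78 cont=0 payload=0x78=120: acc |= 120<<0 -> acc=120 shift=7 [end]
Varint 7: bytes[16:17] = 78 -> value 120 (1 byte(s))

Answer: 7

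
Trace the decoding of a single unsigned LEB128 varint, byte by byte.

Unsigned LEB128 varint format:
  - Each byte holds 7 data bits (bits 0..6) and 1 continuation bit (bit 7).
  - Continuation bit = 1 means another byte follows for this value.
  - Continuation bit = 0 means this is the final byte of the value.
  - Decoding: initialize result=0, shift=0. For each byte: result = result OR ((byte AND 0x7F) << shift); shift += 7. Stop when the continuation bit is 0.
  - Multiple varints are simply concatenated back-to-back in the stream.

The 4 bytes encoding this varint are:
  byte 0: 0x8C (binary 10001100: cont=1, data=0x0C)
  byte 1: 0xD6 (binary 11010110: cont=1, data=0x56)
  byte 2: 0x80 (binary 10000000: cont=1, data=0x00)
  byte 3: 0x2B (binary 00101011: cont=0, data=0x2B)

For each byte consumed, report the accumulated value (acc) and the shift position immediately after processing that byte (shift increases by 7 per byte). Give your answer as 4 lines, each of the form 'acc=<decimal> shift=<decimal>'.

byte 0=0x8C: payload=0x0C=12, contrib = 12<<0 = 12; acc -> 12, shift -> 7
byte 1=0xD6: payload=0x56=86, contrib = 86<<7 = 11008; acc -> 11020, shift -> 14
byte 2=0x80: payload=0x00=0, contrib = 0<<14 = 0; acc -> 11020, shift -> 21
byte 3=0x2B: payload=0x2B=43, contrib = 43<<21 = 90177536; acc -> 90188556, shift -> 28

Answer: acc=12 shift=7
acc=11020 shift=14
acc=11020 shift=21
acc=90188556 shift=28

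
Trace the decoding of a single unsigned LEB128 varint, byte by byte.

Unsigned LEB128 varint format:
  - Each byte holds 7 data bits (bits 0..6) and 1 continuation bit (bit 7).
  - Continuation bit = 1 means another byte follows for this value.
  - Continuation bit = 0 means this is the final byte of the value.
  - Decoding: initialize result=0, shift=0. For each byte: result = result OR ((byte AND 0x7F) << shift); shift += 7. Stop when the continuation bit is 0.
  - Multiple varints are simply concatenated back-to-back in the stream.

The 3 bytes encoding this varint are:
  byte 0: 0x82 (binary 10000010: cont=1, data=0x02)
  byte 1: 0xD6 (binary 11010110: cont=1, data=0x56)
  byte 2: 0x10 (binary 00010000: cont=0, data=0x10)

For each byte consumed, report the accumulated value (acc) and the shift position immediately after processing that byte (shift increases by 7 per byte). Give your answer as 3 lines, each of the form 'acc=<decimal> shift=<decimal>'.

Answer: acc=2 shift=7
acc=11010 shift=14
acc=273154 shift=21

Derivation:
byte 0=0x82: payload=0x02=2, contrib = 2<<0 = 2; acc -> 2, shift -> 7
byte 1=0xD6: payload=0x56=86, contrib = 86<<7 = 11008; acc -> 11010, shift -> 14
byte 2=0x10: payload=0x10=16, contrib = 16<<14 = 262144; acc -> 273154, shift -> 21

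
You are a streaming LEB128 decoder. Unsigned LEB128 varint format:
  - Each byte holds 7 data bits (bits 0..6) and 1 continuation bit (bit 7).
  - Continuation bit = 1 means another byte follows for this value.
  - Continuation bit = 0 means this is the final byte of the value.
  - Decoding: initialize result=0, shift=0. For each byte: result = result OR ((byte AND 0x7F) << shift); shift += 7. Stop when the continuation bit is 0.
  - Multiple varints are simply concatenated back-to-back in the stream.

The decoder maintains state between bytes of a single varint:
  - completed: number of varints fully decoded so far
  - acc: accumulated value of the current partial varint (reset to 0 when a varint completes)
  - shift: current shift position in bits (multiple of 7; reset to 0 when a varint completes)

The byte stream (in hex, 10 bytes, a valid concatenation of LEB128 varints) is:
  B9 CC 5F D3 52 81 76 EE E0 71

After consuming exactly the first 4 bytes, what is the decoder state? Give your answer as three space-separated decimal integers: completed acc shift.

Answer: 1 83 7

Derivation:
byte[0]=0xB9 cont=1 payload=0x39: acc |= 57<<0 -> completed=0 acc=57 shift=7
byte[1]=0xCC cont=1 payload=0x4C: acc |= 76<<7 -> completed=0 acc=9785 shift=14
byte[2]=0x5F cont=0 payload=0x5F: varint #1 complete (value=1566265); reset -> completed=1 acc=0 shift=0
byte[3]=0xD3 cont=1 payload=0x53: acc |= 83<<0 -> completed=1 acc=83 shift=7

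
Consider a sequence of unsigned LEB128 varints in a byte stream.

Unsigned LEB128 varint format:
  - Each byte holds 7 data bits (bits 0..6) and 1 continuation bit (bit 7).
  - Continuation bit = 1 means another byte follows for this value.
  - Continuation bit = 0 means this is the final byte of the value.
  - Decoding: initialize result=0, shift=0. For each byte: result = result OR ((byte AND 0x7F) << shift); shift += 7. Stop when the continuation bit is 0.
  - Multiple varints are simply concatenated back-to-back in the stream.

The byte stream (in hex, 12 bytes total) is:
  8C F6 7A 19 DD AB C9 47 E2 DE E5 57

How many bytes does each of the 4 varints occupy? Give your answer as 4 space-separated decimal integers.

  byte[0]=0x8C cont=1 payload=0x0C=12: acc |= 12<<0 -> acc=12 shift=7
  byte[1]=0xF6 cont=1 payload=0x76=118: acc |= 118<<7 -> acc=15116 shift=14
  byte[2]=0x7A cont=0 payload=0x7A=122: acc |= 122<<14 -> acc=2013964 shift=21 [end]
Varint 1: bytes[0:3] = 8C F6 7A -> value 2013964 (3 byte(s))
  byte[3]=0x19 cont=0 payload=0x19=25: acc |= 25<<0 -> acc=25 shift=7 [end]
Varint 2: bytes[3:4] = 19 -> value 25 (1 byte(s))
  byte[4]=0xDD cont=1 payload=0x5D=93: acc |= 93<<0 -> acc=93 shift=7
  byte[5]=0xAB cont=1 payload=0x2B=43: acc |= 43<<7 -> acc=5597 shift=14
  byte[6]=0xC9 cont=1 payload=0x49=73: acc |= 73<<14 -> acc=1201629 shift=21
  byte[7]=0x47 cont=0 payload=0x47=71: acc |= 71<<21 -> acc=150099421 shift=28 [end]
Varint 3: bytes[4:8] = DD AB C9 47 -> value 150099421 (4 byte(s))
  byte[8]=0xE2 cont=1 payload=0x62=98: acc |= 98<<0 -> acc=98 shift=7
  byte[9]=0xDE cont=1 payload=0x5E=94: acc |= 94<<7 -> acc=12130 shift=14
  byte[10]=0xE5 cont=1 payload=0x65=101: acc |= 101<<14 -> acc=1666914 shift=21
  byte[11]=0x57 cont=0 payload=0x57=87: acc |= 87<<21 -> acc=184119138 shift=28 [end]
Varint 4: bytes[8:12] = E2 DE E5 57 -> value 184119138 (4 byte(s))

Answer: 3 1 4 4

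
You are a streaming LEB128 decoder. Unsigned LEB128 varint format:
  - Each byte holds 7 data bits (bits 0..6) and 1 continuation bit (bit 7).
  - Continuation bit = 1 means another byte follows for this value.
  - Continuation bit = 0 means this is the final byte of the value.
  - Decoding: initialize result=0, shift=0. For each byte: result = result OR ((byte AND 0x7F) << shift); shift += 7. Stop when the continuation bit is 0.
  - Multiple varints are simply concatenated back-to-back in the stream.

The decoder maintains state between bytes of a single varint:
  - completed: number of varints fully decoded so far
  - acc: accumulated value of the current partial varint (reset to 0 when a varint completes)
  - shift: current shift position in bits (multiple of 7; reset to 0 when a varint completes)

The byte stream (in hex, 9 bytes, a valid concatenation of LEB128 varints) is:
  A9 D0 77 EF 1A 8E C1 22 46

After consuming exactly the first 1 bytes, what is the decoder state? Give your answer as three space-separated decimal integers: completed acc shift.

Answer: 0 41 7

Derivation:
byte[0]=0xA9 cont=1 payload=0x29: acc |= 41<<0 -> completed=0 acc=41 shift=7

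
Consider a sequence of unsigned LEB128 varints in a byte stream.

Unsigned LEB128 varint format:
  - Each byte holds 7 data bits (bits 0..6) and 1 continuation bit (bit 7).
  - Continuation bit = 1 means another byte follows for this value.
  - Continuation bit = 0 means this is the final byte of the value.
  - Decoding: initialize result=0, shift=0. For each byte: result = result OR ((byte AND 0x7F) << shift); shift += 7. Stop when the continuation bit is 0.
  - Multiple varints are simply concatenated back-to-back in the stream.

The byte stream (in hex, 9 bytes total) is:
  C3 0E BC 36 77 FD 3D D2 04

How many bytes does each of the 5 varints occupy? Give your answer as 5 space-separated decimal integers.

Answer: 2 2 1 2 2

Derivation:
  byte[0]=0xC3 cont=1 payload=0x43=67: acc |= 67<<0 -> acc=67 shift=7
  byte[1]=0x0E cont=0 payload=0x0E=14: acc |= 14<<7 -> acc=1859 shift=14 [end]
Varint 1: bytes[0:2] = C3 0E -> value 1859 (2 byte(s))
  byte[2]=0xBC cont=1 payload=0x3C=60: acc |= 60<<0 -> acc=60 shift=7
  byte[3]=0x36 cont=0 payload=0x36=54: acc |= 54<<7 -> acc=6972 shift=14 [end]
Varint 2: bytes[2:4] = BC 36 -> value 6972 (2 byte(s))
  byte[4]=0x77 cont=0 payload=0x77=119: acc |= 119<<0 -> acc=119 shift=7 [end]
Varint 3: bytes[4:5] = 77 -> value 119 (1 byte(s))
  byte[5]=0xFD cont=1 payload=0x7D=125: acc |= 125<<0 -> acc=125 shift=7
  byte[6]=0x3D cont=0 payload=0x3D=61: acc |= 61<<7 -> acc=7933 shift=14 [end]
Varint 4: bytes[5:7] = FD 3D -> value 7933 (2 byte(s))
  byte[7]=0xD2 cont=1 payload=0x52=82: acc |= 82<<0 -> acc=82 shift=7
  byte[8]=0x04 cont=0 payload=0x04=4: acc |= 4<<7 -> acc=594 shift=14 [end]
Varint 5: bytes[7:9] = D2 04 -> value 594 (2 byte(s))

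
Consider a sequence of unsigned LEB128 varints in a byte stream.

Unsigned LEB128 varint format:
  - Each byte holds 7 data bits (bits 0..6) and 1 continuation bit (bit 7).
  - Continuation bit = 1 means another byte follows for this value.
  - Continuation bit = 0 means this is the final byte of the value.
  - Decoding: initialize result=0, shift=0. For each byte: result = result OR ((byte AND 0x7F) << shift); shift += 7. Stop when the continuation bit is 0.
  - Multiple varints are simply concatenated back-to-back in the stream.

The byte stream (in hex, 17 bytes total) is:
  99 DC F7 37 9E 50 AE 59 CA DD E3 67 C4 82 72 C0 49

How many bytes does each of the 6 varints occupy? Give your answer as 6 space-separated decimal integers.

Answer: 4 2 2 4 3 2

Derivation:
  byte[0]=0x99 cont=1 payload=0x19=25: acc |= 25<<0 -> acc=25 shift=7
  byte[1]=0xDC cont=1 payload=0x5C=92: acc |= 92<<7 -> acc=11801 shift=14
  byte[2]=0xF7 cont=1 payload=0x77=119: acc |= 119<<14 -> acc=1961497 shift=21
  byte[3]=0x37 cont=0 payload=0x37=55: acc |= 55<<21 -> acc=117304857 shift=28 [end]
Varint 1: bytes[0:4] = 99 DC F7 37 -> value 117304857 (4 byte(s))
  byte[4]=0x9E cont=1 payload=0x1E=30: acc |= 30<<0 -> acc=30 shift=7
  byte[5]=0x50 cont=0 payload=0x50=80: acc |= 80<<7 -> acc=10270 shift=14 [end]
Varint 2: bytes[4:6] = 9E 50 -> value 10270 (2 byte(s))
  byte[6]=0xAE cont=1 payload=0x2E=46: acc |= 46<<0 -> acc=46 shift=7
  byte[7]=0x59 cont=0 payload=0x59=89: acc |= 89<<7 -> acc=11438 shift=14 [end]
Varint 3: bytes[6:8] = AE 59 -> value 11438 (2 byte(s))
  byte[8]=0xCA cont=1 payload=0x4A=74: acc |= 74<<0 -> acc=74 shift=7
  byte[9]=0xDD cont=1 payload=0x5D=93: acc |= 93<<7 -> acc=11978 shift=14
  byte[10]=0xE3 cont=1 payload=0x63=99: acc |= 99<<14 -> acc=1633994 shift=21
  byte[11]=0x67 cont=0 payload=0x67=103: acc |= 103<<21 -> acc=217640650 shift=28 [end]
Varint 4: bytes[8:12] = CA DD E3 67 -> value 217640650 (4 byte(s))
  byte[12]=0xC4 cont=1 payload=0x44=68: acc |= 68<<0 -> acc=68 shift=7
  byte[13]=0x82 cont=1 payload=0x02=2: acc |= 2<<7 -> acc=324 shift=14
  byte[14]=0x72 cont=0 payload=0x72=114: acc |= 114<<14 -> acc=1868100 shift=21 [end]
Varint 5: bytes[12:15] = C4 82 72 -> value 1868100 (3 byte(s))
  byte[15]=0xC0 cont=1 payload=0x40=64: acc |= 64<<0 -> acc=64 shift=7
  byte[16]=0x49 cont=0 payload=0x49=73: acc |= 73<<7 -> acc=9408 shift=14 [end]
Varint 6: bytes[15:17] = C0 49 -> value 9408 (2 byte(s))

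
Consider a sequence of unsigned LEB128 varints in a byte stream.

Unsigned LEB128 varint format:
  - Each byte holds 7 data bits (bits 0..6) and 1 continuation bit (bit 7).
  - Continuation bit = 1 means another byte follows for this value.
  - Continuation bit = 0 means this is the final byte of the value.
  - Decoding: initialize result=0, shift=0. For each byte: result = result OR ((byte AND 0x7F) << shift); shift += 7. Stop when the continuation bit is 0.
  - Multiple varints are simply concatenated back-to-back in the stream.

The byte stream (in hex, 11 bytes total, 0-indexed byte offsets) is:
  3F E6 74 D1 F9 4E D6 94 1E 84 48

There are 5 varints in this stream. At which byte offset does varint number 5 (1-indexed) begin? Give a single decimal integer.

  byte[0]=0x3F cont=0 payload=0x3F=63: acc |= 63<<0 -> acc=63 shift=7 [end]
Varint 1: bytes[0:1] = 3F -> value 63 (1 byte(s))
  byte[1]=0xE6 cont=1 payload=0x66=102: acc |= 102<<0 -> acc=102 shift=7
  byte[2]=0x74 cont=0 payload=0x74=116: acc |= 116<<7 -> acc=14950 shift=14 [end]
Varint 2: bytes[1:3] = E6 74 -> value 14950 (2 byte(s))
  byte[3]=0xD1 cont=1 payload=0x51=81: acc |= 81<<0 -> acc=81 shift=7
  byte[4]=0xF9 cont=1 payload=0x79=121: acc |= 121<<7 -> acc=15569 shift=14
  byte[5]=0x4E cont=0 payload=0x4E=78: acc |= 78<<14 -> acc=1293521 shift=21 [end]
Varint 3: bytes[3:6] = D1 F9 4E -> value 1293521 (3 byte(s))
  byte[6]=0xD6 cont=1 payload=0x56=86: acc |= 86<<0 -> acc=86 shift=7
  byte[7]=0x94 cont=1 payload=0x14=20: acc |= 20<<7 -> acc=2646 shift=14
  byte[8]=0x1E cont=0 payload=0x1E=30: acc |= 30<<14 -> acc=494166 shift=21 [end]
Varint 4: bytes[6:9] = D6 94 1E -> value 494166 (3 byte(s))
  byte[9]=0x84 cont=1 payload=0x04=4: acc |= 4<<0 -> acc=4 shift=7
  byte[10]=0x48 cont=0 payload=0x48=72: acc |= 72<<7 -> acc=9220 shift=14 [end]
Varint 5: bytes[9:11] = 84 48 -> value 9220 (2 byte(s))

Answer: 9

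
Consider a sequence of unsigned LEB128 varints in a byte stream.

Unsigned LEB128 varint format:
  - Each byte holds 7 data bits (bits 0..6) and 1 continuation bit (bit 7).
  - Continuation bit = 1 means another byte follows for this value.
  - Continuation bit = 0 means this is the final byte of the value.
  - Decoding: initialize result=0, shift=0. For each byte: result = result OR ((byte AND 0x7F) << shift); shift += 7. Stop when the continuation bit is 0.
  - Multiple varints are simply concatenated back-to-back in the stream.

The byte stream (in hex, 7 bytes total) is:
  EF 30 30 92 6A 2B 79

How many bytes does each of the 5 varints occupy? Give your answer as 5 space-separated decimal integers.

Answer: 2 1 2 1 1

Derivation:
  byte[0]=0xEF cont=1 payload=0x6F=111: acc |= 111<<0 -> acc=111 shift=7
  byte[1]=0x30 cont=0 payload=0x30=48: acc |= 48<<7 -> acc=6255 shift=14 [end]
Varint 1: bytes[0:2] = EF 30 -> value 6255 (2 byte(s))
  byte[2]=0x30 cont=0 payload=0x30=48: acc |= 48<<0 -> acc=48 shift=7 [end]
Varint 2: bytes[2:3] = 30 -> value 48 (1 byte(s))
  byte[3]=0x92 cont=1 payload=0x12=18: acc |= 18<<0 -> acc=18 shift=7
  byte[4]=0x6A cont=0 payload=0x6A=106: acc |= 106<<7 -> acc=13586 shift=14 [end]
Varint 3: bytes[3:5] = 92 6A -> value 13586 (2 byte(s))
  byte[5]=0x2B cont=0 payload=0x2B=43: acc |= 43<<0 -> acc=43 shift=7 [end]
Varint 4: bytes[5:6] = 2B -> value 43 (1 byte(s))
  byte[6]=0x79 cont=0 payload=0x79=121: acc |= 121<<0 -> acc=121 shift=7 [end]
Varint 5: bytes[6:7] = 79 -> value 121 (1 byte(s))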